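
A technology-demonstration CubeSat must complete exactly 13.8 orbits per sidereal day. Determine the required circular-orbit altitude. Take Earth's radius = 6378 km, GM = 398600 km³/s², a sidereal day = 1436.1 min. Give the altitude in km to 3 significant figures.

951 km

Required period T = 86166 / 13.8 = 6243.9 s.
From T = 2π√(a³/μ): a = (μ T²/4π²)^(1/3) = (398600 × 6243.9² / 4π²)^(1/3) = 7329 km.
Altitude h = a − R = 7329 − 6378 = 951 km.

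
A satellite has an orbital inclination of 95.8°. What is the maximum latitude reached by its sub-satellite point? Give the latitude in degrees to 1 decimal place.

84.2°

Retrograde orbit: the ground track reaches ±(180° − i) = ±(180 − 95.8) = ±84.2°.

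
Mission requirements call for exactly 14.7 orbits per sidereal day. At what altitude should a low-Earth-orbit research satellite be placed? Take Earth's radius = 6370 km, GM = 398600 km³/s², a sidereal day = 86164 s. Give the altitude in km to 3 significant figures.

Required period T = 86164 / 14.7 = 5861.5 s.
From T = 2π√(a³/μ): a = (μ T²/4π²)^(1/3) = (398600 × 5861.5² / 4π²)^(1/3) = 7026 km.
Altitude h = a − R = 7026 − 6370 = 656 km.

656 km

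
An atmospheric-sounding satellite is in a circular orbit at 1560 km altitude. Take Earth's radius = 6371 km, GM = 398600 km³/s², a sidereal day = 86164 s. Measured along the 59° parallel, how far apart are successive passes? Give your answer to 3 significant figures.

1680 km

Semi-major axis a = 6371 + 1560 = 7931 km. Period T = 2π√(a³/μ) = 2π√(7931³/398600) = 7029.2 s = 117.15 min.
Node shift per orbit = (7029.2/86164) × 360° = 29.37°.
Equatorial spacing = 29.37 × 111.2 km/° = 3266 km.
At 59° latitude, spacing = 3266 × cos(59°) = 1682 km.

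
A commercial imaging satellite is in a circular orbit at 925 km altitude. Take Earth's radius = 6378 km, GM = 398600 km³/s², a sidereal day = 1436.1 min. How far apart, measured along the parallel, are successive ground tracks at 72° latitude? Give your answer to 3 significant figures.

Semi-major axis a = 6378 + 925 = 7303 km. Period T = 2π√(a³/μ) = 2π√(7303³/398600) = 6211.0 s = 103.52 min.
Node shift per orbit = (6211.0/86166) × 360° = 25.95°.
Equatorial spacing = 25.95 × 111.3 km/° = 2889 km.
At 72° latitude, spacing = 2889 × cos(72°) = 893 km.

893 km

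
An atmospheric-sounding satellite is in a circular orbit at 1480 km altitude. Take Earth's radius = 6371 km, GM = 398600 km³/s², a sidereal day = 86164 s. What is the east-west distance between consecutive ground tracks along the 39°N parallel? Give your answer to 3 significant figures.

2500 km

Semi-major axis a = 6371 + 1480 = 7851 km. Period T = 2π√(a³/μ) = 2π√(7851³/398600) = 6923.1 s = 115.38 min.
Node shift per orbit = (6923.1/86164) × 360° = 28.93°.
Equatorial spacing = 28.93 × 111.2 km/° = 3216 km.
At 39° latitude, spacing = 3216 × cos(39°) = 2500 km.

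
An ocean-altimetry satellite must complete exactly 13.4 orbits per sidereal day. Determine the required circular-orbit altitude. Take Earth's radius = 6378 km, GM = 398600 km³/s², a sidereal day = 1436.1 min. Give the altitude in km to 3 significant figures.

Required period T = 86166 / 13.4 = 6430.3 s.
From T = 2π√(a³/μ): a = (μ T²/4π²)^(1/3) = (398600 × 6430.3² / 4π²)^(1/3) = 7474 km.
Altitude h = a − R = 7474 − 6378 = 1096 km.

1100 km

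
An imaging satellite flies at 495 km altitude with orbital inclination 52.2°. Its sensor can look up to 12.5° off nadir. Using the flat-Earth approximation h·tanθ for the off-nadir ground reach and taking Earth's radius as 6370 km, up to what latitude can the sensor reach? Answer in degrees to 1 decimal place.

For a prograde orbit the ground track reaches latitude ±i = ±52.2°.
Sensor half-swath on the ground ≈ 495·tan(12.5°) = 110 km = 0.99° of latitude.
Maximum observable latitude ≈ 52.2 + 0.99 = 53.2°.

53.2°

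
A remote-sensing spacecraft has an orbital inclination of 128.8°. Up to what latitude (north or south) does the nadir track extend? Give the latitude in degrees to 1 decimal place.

51.2°

Retrograde orbit: the ground track reaches ±(180° − i) = ±(180 − 128.8) = ±51.2°.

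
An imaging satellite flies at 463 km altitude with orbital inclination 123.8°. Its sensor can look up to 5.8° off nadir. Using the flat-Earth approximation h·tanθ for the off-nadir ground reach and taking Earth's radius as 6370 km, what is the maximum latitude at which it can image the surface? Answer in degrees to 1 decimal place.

Retrograde orbit: the ground track reaches ±(180° − i) = ±(180 − 123.8) = ±56.2°.
Sensor half-swath on the ground ≈ 463·tan(5.8°) = 47 km = 0.42° of latitude.
Maximum observable latitude ≈ 56.2 + 0.42 = 56.6°.

56.6°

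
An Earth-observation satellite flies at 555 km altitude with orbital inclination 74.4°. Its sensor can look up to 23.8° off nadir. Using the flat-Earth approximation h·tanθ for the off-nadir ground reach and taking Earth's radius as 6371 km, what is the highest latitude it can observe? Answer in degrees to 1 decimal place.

76.6°

For a prograde orbit the ground track reaches latitude ±i = ±74.4°.
Sensor half-swath on the ground ≈ 555·tan(23.8°) = 245 km = 2.20° of latitude.
Maximum observable latitude ≈ 74.4 + 2.20 = 76.6°.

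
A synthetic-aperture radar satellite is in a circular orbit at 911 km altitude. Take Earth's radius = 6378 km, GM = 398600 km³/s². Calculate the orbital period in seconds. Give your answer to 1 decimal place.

6193.2 seconds

Semi-major axis a = 6378 + 911 = 7289 km. Period T = 2π√(a³/μ) = 2π√(7289³/398600) = 6193.2 s = 103.22 min.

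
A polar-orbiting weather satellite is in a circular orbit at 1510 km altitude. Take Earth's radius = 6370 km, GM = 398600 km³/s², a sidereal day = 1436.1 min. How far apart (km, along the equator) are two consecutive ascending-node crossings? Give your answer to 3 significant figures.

3230 km

Semi-major axis a = 6370 + 1510 = 7880 km. Period T = 2π√(a³/μ) = 2π√(7880³/398600) = 6961.5 s = 116.02 min.
During one orbit Earth rotates (6961.5 / 86166) × 360° = 29.08°.
At the equator that is 29.08° × (2π·6370/360) km/° = 29.08 × 111.2 = 3234 km.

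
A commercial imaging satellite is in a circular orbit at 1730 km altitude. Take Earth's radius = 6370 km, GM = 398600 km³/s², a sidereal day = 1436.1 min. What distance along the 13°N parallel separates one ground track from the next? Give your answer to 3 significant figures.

3280 km

Semi-major axis a = 6370 + 1730 = 8100 km. Period T = 2π√(a³/μ) = 2π√(8100³/398600) = 7255.0 s = 120.92 min.
Node shift per orbit = (7255.0/86166) × 360° = 30.31°.
Equatorial spacing = 30.31 × 111.2 km/° = 3370 km.
At 13° latitude, spacing = 3370 × cos(13°) = 3284 km.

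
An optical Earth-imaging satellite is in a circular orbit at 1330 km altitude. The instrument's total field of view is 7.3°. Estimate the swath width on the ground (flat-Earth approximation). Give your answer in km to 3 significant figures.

170 km

Half-angle = 7.3°/2 = 3.65°.
Swath width ≈ 2h·tan(θ/2) = 2 × 1330 × tan(3.65°) = 169.7 km.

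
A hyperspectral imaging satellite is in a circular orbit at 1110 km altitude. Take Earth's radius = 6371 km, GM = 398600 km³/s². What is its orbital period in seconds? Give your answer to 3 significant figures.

6440 seconds

Semi-major axis a = 6371 + 1110 = 7481 km. Period T = 2π√(a³/μ) = 2π√(7481³/398600) = 6439.5 s = 107.32 min.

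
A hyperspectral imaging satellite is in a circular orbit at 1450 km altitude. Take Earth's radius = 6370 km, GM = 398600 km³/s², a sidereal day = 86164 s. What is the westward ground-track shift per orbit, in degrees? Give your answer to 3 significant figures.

Semi-major axis a = 6370 + 1450 = 7820 km. Period T = 2π√(a³/μ) = 2π√(7820³/398600) = 6882.1 s = 114.70 min.
During one orbit Earth rotates (6882.1 / 86164) × 360° = 28.75°.

28.8°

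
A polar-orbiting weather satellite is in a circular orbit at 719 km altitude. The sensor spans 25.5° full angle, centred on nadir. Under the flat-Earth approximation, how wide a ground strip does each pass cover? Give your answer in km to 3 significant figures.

Half-angle = 25.5°/2 = 12.75°.
Swath width ≈ 2h·tan(θ/2) = 2 × 719 × tan(12.75°) = 325.4 km.

325 km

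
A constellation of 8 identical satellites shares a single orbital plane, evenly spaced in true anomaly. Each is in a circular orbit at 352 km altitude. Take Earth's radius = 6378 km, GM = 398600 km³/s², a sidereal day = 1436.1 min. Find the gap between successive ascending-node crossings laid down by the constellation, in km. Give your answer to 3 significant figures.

319 km

Semi-major axis a = 6378 + 352 = 6730 km. Period T = 2π√(a³/μ) = 2π√(6730³/398600) = 5494.6 s = 91.58 min.
Single-satellite node shift = (5494.6/86166) × 360° = 22.96°.
With 8 satellites evenly phased, successive equator crossings are 22.96/8 = 2.870° apart.
That is 2.870 × 111.3 = 319 km at the equator.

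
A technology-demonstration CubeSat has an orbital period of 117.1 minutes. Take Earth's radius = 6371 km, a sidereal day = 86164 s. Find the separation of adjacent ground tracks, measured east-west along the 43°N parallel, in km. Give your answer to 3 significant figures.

T = 117.1 min = 7026.0 s.
Node shift per orbit = (7026.0/86164) × 360° = 29.36°.
Equatorial spacing = 29.36 × 111.2 km/° = 3264 km.
At 43° latitude, spacing = 3264 × cos(43°) = 2387 km.

2390 km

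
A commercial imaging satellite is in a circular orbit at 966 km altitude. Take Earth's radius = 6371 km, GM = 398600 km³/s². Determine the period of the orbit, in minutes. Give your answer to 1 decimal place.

Semi-major axis a = 6371 + 966 = 7337 km. Period T = 2π√(a³/μ) = 2π√(7337³/398600) = 6254.4 s = 104.24 min.

104.2 min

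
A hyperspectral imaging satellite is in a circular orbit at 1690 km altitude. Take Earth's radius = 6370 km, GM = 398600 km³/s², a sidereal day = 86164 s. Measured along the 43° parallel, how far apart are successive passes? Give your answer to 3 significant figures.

2450 km

Semi-major axis a = 6370 + 1690 = 8060 km. Period T = 2π√(a³/μ) = 2π√(8060³/398600) = 7201.3 s = 120.02 min.
Node shift per orbit = (7201.3/86164) × 360° = 30.09°.
Equatorial spacing = 30.09 × 111.2 km/° = 3345 km.
At 43° latitude, spacing = 3345 × cos(43°) = 2446 km.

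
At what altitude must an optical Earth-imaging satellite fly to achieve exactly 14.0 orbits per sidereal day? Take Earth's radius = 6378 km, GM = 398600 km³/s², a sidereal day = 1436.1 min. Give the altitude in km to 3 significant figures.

881 km

Required period T = 86166 / 14.0 = 6154.7 s.
From T = 2π√(a³/μ): a = (μ T²/4π²)^(1/3) = (398600 × 6154.7² / 4π²)^(1/3) = 7259 km.
Altitude h = a − R = 7259 − 6378 = 881 km.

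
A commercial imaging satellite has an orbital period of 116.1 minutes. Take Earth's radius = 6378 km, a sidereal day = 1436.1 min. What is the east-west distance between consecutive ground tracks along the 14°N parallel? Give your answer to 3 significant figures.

3140 km

T = 116.1 min = 6966.0 s.
Node shift per orbit = (6966.0/86166) × 360° = 29.10°.
Equatorial spacing = 29.10 × 111.3 km/° = 3240 km.
At 14° latitude, spacing = 3240 × cos(14°) = 3144 km.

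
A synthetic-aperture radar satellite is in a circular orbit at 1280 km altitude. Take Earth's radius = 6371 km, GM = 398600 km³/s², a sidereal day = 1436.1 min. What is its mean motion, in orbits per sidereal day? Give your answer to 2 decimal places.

Semi-major axis a = 6371 + 1280 = 7651 km. Period T = 2π√(a³/μ) = 2π√(7651³/398600) = 6660.2 s = 111.00 min.
Orbits per sidereal day = 86166 / 6660.2 = 12.937.

12.94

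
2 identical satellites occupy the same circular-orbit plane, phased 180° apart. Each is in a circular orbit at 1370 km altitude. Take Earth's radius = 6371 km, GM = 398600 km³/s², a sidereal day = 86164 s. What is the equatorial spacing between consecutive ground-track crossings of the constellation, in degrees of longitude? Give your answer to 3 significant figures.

Semi-major axis a = 6371 + 1370 = 7741 km. Period T = 2π√(a³/μ) = 2π√(7741³/398600) = 6778.1 s = 112.97 min.
Single-satellite node shift = (6778.1/86164) × 360° = 28.32°.
With 2 satellites evenly phased, successive equator crossings are 28.32/2 = 14.160° apart.

14.2°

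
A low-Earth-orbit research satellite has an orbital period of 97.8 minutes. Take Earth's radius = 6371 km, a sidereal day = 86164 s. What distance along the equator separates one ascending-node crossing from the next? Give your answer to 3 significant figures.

T = 97.8 min = 5868.0 s.
During one orbit Earth rotates (5868.0 / 86164) × 360° = 24.52°.
At the equator that is 24.52° × (2π·6371/360) km/° = 24.52 × 111.2 = 2726 km.

2730 km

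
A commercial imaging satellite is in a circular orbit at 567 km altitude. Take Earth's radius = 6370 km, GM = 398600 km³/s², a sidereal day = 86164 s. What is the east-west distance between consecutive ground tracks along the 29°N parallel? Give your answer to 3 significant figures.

2340 km

Semi-major axis a = 6370 + 567 = 6937 km. Period T = 2π√(a³/μ) = 2π√(6937³/398600) = 5750.0 s = 95.83 min.
Node shift per orbit = (5750.0/86164) × 360° = 24.02°.
Equatorial spacing = 24.02 × 111.2 km/° = 2671 km.
At 29° latitude, spacing = 2671 × cos(29°) = 2336 km.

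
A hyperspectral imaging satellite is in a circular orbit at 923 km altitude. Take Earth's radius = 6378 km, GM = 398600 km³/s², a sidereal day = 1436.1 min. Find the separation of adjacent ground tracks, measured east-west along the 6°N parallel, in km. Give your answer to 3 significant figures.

2870 km

Semi-major axis a = 6378 + 923 = 7301 km. Period T = 2π√(a³/μ) = 2π√(7301³/398600) = 6208.5 s = 103.47 min.
Node shift per orbit = (6208.5/86166) × 360° = 25.94°.
Equatorial spacing = 25.94 × 111.3 km/° = 2887 km.
At 6° latitude, spacing = 2887 × cos(6°) = 2872 km.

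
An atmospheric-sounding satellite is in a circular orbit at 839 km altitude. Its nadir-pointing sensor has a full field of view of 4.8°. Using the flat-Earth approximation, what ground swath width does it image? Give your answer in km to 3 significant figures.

70.3 km

Half-angle = 4.8°/2 = 2.4°.
Swath width ≈ 2h·tan(θ/2) = 2 × 839 × tan(2.4°) = 70.3 km.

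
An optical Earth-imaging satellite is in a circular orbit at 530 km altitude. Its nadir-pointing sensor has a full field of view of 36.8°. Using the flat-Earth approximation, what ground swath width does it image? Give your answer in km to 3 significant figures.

Half-angle = 36.8°/2 = 18.4°.
Swath width ≈ 2h·tan(θ/2) = 2 × 530 × tan(18.4°) = 352.6 km.

353 km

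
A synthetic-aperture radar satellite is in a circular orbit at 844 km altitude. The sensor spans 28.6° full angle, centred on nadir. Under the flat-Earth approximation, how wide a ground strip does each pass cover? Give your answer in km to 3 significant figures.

430 km

Half-angle = 28.6°/2 = 14.3°.
Swath width ≈ 2h·tan(θ/2) = 2 × 844 × tan(14.3°) = 430.3 km.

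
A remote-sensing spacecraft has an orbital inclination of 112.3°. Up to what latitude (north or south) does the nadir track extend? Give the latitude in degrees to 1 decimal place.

67.7°

Retrograde orbit: the ground track reaches ±(180° − i) = ±(180 − 112.3) = ±67.7°.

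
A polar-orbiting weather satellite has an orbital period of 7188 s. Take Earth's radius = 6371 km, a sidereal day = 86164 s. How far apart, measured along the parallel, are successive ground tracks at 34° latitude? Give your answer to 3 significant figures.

Node shift per orbit = (7188.0/86164) × 360° = 30.03°.
Equatorial spacing = 30.03 × 111.2 km/° = 3339 km.
At 34° latitude, spacing = 3339 × cos(34°) = 2768 km.

2770 km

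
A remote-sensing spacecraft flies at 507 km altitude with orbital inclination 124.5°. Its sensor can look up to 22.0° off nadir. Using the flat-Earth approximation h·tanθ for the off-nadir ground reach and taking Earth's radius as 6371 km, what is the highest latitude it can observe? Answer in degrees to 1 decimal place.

Retrograde orbit: the ground track reaches ±(180° − i) = ±(180 − 124.5) = ±55.5°.
Sensor half-swath on the ground ≈ 507·tan(22.0°) = 205 km = 1.84° of latitude.
Maximum observable latitude ≈ 55.5 + 1.84 = 57.3°.

57.3°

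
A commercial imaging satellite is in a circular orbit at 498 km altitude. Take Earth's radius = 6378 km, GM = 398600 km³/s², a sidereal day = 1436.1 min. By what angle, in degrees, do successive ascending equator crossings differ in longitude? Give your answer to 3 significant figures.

Semi-major axis a = 6378 + 498 = 6876 km. Period T = 2π√(a³/μ) = 2π√(6876³/398600) = 5674.3 s = 94.57 min.
During one orbit Earth rotates (5674.3 / 86166) × 360° = 23.71°.

23.7°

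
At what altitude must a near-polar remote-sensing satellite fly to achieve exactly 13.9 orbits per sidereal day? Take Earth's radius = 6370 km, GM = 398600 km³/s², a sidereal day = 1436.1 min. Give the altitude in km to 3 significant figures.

Required period T = 86166 / 13.9 = 6199.0 s.
From T = 2π√(a³/μ): a = (μ T²/4π²)^(1/3) = (398600 × 6199.0² / 4π²)^(1/3) = 7294 km.
Altitude h = a − R = 7294 − 6370 = 924 km.

924 km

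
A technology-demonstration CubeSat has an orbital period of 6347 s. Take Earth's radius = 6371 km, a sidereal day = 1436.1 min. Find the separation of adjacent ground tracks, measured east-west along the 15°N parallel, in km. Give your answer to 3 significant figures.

2850 km

Node shift per orbit = (6347.0/86166) × 360° = 26.52°.
Equatorial spacing = 26.52 × 111.2 km/° = 2949 km.
At 15° latitude, spacing = 2949 × cos(15°) = 2848 km.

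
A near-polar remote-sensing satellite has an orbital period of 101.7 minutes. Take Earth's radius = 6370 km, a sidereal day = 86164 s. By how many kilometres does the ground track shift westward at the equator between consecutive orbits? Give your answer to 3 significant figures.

T = 101.7 min = 6102.0 s.
During one orbit Earth rotates (6102.0 / 86164) × 360° = 25.49°.
At the equator that is 25.49° × (2π·6370/360) km/° = 25.49 × 111.2 = 2834 km.

2830 km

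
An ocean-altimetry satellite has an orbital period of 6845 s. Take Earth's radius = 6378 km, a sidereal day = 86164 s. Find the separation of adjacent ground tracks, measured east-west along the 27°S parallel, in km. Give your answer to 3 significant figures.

2840 km

Node shift per orbit = (6845.0/86164) × 360° = 28.60°.
Equatorial spacing = 28.60 × 111.3 km/° = 3184 km.
At 27° latitude, spacing = 3184 × cos(27°) = 2837 km.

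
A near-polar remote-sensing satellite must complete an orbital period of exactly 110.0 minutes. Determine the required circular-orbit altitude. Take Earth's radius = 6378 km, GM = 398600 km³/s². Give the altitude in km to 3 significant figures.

1230 km

T = 110.0 min = 6600.0 s.
From T = 2π√(a³/μ): a = (μ T²/4π²)^(1/3) = (398600 × 6600.0² / 4π²)^(1/3) = 7605 km.
Altitude h = a − R = 7605 − 6378 = 1227 km.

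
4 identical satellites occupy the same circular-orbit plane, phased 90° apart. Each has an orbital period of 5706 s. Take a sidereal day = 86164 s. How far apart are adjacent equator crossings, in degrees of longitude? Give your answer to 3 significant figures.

5.96°

Single-satellite node shift = (5706.0/86164) × 360° = 23.84°.
With 4 satellites evenly phased, successive equator crossings are 23.84/4 = 5.960° apart.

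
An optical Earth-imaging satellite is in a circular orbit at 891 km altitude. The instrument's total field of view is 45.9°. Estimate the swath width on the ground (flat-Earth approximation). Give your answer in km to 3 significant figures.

Half-angle = 45.9°/2 = 22.95°.
Swath width ≈ 2h·tan(θ/2) = 2 × 891 × tan(22.95°) = 754.6 km.

755 km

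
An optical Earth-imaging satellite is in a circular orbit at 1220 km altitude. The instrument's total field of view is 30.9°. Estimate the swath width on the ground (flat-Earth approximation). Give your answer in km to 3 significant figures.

Half-angle = 30.9°/2 = 15.45°.
Swath width ≈ 2h·tan(θ/2) = 2 × 1220 × tan(15.45°) = 674.4 km.

674 km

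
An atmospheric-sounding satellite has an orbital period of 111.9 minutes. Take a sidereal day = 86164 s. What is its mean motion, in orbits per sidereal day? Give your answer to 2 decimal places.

T = 111.9 min = 6714.0 s.
Orbits per sidereal day = 86164 / 6714.0 = 12.833.

12.83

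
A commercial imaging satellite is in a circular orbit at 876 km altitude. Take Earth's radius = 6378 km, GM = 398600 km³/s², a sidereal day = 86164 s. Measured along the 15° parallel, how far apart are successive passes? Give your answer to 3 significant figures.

Semi-major axis a = 6378 + 876 = 7254 km. Period T = 2π√(a³/μ) = 2π√(7254³/398600) = 6148.6 s = 102.48 min.
Node shift per orbit = (6148.6/86164) × 360° = 25.69°.
Equatorial spacing = 25.69 × 111.3 km/° = 2860 km.
At 15° latitude, spacing = 2860 × cos(15°) = 2762 km.

2760 km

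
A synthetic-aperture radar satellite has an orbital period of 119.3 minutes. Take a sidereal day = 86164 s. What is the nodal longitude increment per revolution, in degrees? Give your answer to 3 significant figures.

T = 119.3 min = 7158.0 s.
During one orbit Earth rotates (7158.0 / 86164) × 360° = 29.91°.

29.9°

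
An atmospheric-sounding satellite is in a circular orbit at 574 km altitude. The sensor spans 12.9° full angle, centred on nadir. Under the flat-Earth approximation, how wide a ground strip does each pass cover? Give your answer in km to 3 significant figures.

130 km

Half-angle = 12.9°/2 = 6.45°.
Swath width ≈ 2h·tan(θ/2) = 2 × 574 × tan(6.45°) = 129.8 km.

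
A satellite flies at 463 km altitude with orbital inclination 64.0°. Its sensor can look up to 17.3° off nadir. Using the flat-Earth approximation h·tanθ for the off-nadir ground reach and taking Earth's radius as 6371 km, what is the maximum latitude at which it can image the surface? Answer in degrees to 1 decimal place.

For a prograde orbit the ground track reaches latitude ±i = ±64.0°.
Sensor half-swath on the ground ≈ 463·tan(17.3°) = 144 km = 1.30° of latitude.
Maximum observable latitude ≈ 64.0 + 1.30 = 65.3°.

65.3°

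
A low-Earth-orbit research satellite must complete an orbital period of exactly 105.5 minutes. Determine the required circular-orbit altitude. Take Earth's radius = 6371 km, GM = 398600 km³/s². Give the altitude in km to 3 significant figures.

1020 km

T = 105.5 min = 6330.0 s.
From T = 2π√(a³/μ): a = (μ T²/4π²)^(1/3) = (398600 × 6330.0² / 4π²)^(1/3) = 7396 km.
Altitude h = a − R = 7396 − 6371 = 1025 km.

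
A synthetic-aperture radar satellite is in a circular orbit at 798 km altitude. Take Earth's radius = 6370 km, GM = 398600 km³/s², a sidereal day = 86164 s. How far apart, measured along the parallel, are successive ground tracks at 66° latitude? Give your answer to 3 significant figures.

1140 km

Semi-major axis a = 6370 + 798 = 7168 km. Period T = 2π√(a³/μ) = 2π√(7168³/398600) = 6039.6 s = 100.66 min.
Node shift per orbit = (6039.6/86164) × 360° = 25.23°.
Equatorial spacing = 25.23 × 111.2 km/° = 2805 km.
At 66° latitude, spacing = 2805 × cos(66°) = 1141 km.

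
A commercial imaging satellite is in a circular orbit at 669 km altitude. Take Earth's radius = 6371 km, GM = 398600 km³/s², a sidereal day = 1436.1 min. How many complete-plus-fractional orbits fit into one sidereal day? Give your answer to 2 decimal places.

Semi-major axis a = 6371 + 669 = 7040 km. Period T = 2π√(a³/μ) = 2π√(7040³/398600) = 5878.5 s = 97.98 min.
Orbits per sidereal day = 86166 / 5878.5 = 14.658.

14.66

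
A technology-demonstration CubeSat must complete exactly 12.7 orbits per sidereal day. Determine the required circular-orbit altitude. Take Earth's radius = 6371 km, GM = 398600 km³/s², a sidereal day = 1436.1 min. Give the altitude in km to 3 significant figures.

1380 km

Required period T = 86166 / 12.7 = 6784.7 s.
From T = 2π√(a³/μ): a = (μ T²/4π²)^(1/3) = (398600 × 6784.7² / 4π²)^(1/3) = 7746 km.
Altitude h = a − R = 7746 − 6371 = 1375 km.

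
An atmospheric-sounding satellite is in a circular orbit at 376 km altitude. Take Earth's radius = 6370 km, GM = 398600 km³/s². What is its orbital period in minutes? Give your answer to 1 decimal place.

91.9 min

Semi-major axis a = 6370 + 376 = 6746 km. Period T = 2π√(a³/μ) = 2π√(6746³/398600) = 5514.2 s = 91.90 min.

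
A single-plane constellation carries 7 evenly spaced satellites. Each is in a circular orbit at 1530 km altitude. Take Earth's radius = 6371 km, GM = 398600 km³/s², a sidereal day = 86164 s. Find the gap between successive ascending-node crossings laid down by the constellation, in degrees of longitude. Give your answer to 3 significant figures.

Semi-major axis a = 6371 + 1530 = 7901 km. Period T = 2π√(a³/μ) = 2π√(7901³/398600) = 6989.3 s = 116.49 min.
Single-satellite node shift = (6989.3/86164) × 360° = 29.20°.
With 7 satellites evenly phased, successive equator crossings are 29.20/7 = 4.172° apart.

4.17°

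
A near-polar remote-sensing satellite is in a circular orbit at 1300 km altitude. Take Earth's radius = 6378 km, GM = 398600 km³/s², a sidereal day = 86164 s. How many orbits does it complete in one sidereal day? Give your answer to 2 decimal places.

Semi-major axis a = 6378 + 1300 = 7678 km. Period T = 2π√(a³/μ) = 2π√(7678³/398600) = 6695.5 s = 111.59 min.
Orbits per sidereal day = 86164 / 6695.5 = 12.869.

12.87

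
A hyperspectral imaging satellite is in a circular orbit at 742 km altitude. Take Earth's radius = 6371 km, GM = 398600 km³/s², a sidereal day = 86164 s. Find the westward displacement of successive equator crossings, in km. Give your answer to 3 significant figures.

2770 km

Semi-major axis a = 6371 + 742 = 7113 km. Period T = 2π√(a³/μ) = 2π√(7113³/398600) = 5970.2 s = 99.50 min.
During one orbit Earth rotates (5970.2 / 86164) × 360° = 24.94°.
At the equator that is 24.94° × (2π·6371/360) km/° = 24.94 × 111.2 = 2774 km.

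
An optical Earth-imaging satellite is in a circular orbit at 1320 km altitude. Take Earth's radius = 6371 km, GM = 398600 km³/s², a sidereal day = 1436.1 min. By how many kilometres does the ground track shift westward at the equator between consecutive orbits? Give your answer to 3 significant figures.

Semi-major axis a = 6371 + 1320 = 7691 km. Period T = 2π√(a³/μ) = 2π√(7691³/398600) = 6712.5 s = 111.88 min.
During one orbit Earth rotates (6712.5 / 86166) × 360° = 28.04°.
At the equator that is 28.04° × (2π·6371/360) km/° = 28.04 × 111.2 = 3118 km.

3120 km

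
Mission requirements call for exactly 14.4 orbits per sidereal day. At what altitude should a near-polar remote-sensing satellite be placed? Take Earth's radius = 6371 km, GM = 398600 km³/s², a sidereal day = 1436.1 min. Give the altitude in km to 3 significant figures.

Required period T = 86166 / 14.4 = 5983.8 s.
From T = 2π√(a³/μ): a = (μ T²/4π²)^(1/3) = (398600 × 5983.8² / 4π²)^(1/3) = 7124 km.
Altitude h = a − R = 7124 − 6371 = 753 km.

753 km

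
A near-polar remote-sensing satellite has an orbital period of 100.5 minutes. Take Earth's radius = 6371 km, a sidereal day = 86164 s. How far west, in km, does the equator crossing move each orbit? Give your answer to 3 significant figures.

T = 100.5 min = 6030.0 s.
During one orbit Earth rotates (6030.0 / 86164) × 360° = 25.19°.
At the equator that is 25.19° × (2π·6371/360) km/° = 25.19 × 111.2 = 2801 km.

2800 km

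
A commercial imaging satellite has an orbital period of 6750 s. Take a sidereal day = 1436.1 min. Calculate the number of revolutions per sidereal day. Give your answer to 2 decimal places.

12.77

Orbits per sidereal day = 86166 / 6750.0 = 12.765.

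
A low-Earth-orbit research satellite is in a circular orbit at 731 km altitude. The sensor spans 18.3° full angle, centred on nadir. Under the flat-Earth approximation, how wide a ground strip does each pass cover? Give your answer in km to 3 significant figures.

Half-angle = 18.3°/2 = 9.15°.
Swath width ≈ 2h·tan(θ/2) = 2 × 731 × tan(9.15°) = 235.5 km.

235 km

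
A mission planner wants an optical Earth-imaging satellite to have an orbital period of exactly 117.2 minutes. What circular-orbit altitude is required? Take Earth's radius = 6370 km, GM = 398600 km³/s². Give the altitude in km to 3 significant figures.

1560 km

T = 117.2 min = 7032.0 s.
From T = 2π√(a³/μ): a = (μ T²/4π²)^(1/3) = (398600 × 7032.0² / 4π²)^(1/3) = 7933 km.
Altitude h = a − R = 7933 − 6370 = 1563 km.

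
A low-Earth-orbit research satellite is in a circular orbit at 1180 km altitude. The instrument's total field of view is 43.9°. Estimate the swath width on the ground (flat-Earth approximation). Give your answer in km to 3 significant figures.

951 km

Half-angle = 43.9°/2 = 21.95°.
Swath width ≈ 2h·tan(θ/2) = 2 × 1180 × tan(21.95°) = 951.1 km.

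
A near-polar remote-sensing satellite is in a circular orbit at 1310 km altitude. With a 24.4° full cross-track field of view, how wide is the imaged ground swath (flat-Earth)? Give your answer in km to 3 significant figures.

566 km

Half-angle = 24.4°/2 = 12.2°.
Swath width ≈ 2h·tan(θ/2) = 2 × 1310 × tan(12.2°) = 566.5 km.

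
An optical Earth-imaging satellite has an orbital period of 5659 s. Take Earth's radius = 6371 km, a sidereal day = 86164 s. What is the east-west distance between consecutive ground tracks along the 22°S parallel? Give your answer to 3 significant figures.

2440 km

Node shift per orbit = (5659.0/86164) × 360° = 23.64°.
Equatorial spacing = 23.64 × 111.2 km/° = 2629 km.
At 22° latitude, spacing = 2629 × cos(22°) = 2438 km.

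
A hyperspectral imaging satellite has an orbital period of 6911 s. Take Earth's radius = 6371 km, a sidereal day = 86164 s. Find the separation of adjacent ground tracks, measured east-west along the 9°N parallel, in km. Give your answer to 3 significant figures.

Node shift per orbit = (6911.0/86164) × 360° = 28.87°.
Equatorial spacing = 28.87 × 111.2 km/° = 3211 km.
At 9° latitude, spacing = 3211 × cos(9°) = 3171 km.

3170 km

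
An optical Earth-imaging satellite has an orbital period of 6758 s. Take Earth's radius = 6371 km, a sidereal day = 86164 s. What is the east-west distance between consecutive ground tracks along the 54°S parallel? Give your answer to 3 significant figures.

1850 km

Node shift per orbit = (6758.0/86164) × 360° = 28.24°.
Equatorial spacing = 28.24 × 111.2 km/° = 3140 km.
At 54° latitude, spacing = 3140 × cos(54°) = 1845 km.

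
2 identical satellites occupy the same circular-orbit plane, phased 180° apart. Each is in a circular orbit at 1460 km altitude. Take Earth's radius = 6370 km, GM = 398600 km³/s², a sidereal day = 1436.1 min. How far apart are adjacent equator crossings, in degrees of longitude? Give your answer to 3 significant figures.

Semi-major axis a = 6370 + 1460 = 7830 km. Period T = 2π√(a³/μ) = 2π√(7830³/398600) = 6895.3 s = 114.92 min.
Single-satellite node shift = (6895.3/86166) × 360° = 28.81°.
With 2 satellites evenly phased, successive equator crossings are 28.81/2 = 14.404° apart.

14.4°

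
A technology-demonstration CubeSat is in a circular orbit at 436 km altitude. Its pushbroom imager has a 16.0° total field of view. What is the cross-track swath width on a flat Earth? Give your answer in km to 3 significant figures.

Half-angle = 16.0°/2 = 8°.
Swath width ≈ 2h·tan(θ/2) = 2 × 436 × tan(8°) = 122.6 km.

123 km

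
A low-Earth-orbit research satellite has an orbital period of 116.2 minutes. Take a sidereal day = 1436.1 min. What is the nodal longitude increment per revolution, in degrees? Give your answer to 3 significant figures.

T = 116.2 min = 6972.0 s.
During one orbit Earth rotates (6972.0 / 86166) × 360° = 29.13°.

29.1°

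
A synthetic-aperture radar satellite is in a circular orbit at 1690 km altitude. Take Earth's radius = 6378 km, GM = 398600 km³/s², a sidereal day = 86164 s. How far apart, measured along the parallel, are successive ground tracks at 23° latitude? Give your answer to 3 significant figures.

3090 km

Semi-major axis a = 6378 + 1690 = 8068 km. Period T = 2π√(a³/μ) = 2π√(8068³/398600) = 7212.1 s = 120.20 min.
Node shift per orbit = (7212.1/86164) × 360° = 30.13°.
Equatorial spacing = 30.13 × 111.3 km/° = 3354 km.
At 23° latitude, spacing = 3354 × cos(23°) = 3088 km.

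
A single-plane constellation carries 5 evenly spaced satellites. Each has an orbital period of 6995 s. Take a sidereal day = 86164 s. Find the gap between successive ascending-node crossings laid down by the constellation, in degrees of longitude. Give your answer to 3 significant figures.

Single-satellite node shift = (6995.0/86164) × 360° = 29.23°.
With 5 satellites evenly phased, successive equator crossings are 29.23/5 = 5.845° apart.

5.85°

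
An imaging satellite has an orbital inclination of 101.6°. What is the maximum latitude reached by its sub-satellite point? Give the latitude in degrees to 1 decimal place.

Retrograde orbit: the ground track reaches ±(180° − i) = ±(180 − 101.6) = ±78.4°.

78.4°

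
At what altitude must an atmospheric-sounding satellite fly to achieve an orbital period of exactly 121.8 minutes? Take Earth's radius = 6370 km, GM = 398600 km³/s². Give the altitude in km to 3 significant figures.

T = 121.8 min = 7308.0 s.
From T = 2π√(a³/μ): a = (μ T²/4π²)^(1/3) = (398600 × 7308.0² / 4π²)^(1/3) = 8139 km.
Altitude h = a − R = 8139 − 6370 = 1769 km.

1770 km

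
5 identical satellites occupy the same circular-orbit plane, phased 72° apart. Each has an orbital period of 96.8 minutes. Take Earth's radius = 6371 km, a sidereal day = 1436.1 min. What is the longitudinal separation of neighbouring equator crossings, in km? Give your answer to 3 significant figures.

T = 96.8 min = 5808.0 s.
Single-satellite node shift = (5808.0/86166) × 360° = 24.27°.
With 5 satellites evenly phased, successive equator crossings are 24.27/5 = 4.853° apart.
That is 4.853 × 111.2 = 540 km at the equator.

540 km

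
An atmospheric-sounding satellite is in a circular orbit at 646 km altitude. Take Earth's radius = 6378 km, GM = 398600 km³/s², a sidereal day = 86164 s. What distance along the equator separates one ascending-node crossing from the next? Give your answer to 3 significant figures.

2720 km

Semi-major axis a = 6378 + 646 = 7024 km. Period T = 2π√(a³/μ) = 2π√(7024³/398600) = 5858.5 s = 97.64 min.
During one orbit Earth rotates (5858.5 / 86164) × 360° = 24.48°.
At the equator that is 24.48° × (2π·6378/360) km/° = 24.48 × 111.3 = 2725 km.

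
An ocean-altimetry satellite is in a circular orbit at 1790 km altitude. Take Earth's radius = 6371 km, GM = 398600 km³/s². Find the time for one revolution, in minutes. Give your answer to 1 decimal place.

122.3 min

Semi-major axis a = 6371 + 1790 = 8161 km. Period T = 2π√(a³/μ) = 2π√(8161³/398600) = 7337.1 s = 122.29 min.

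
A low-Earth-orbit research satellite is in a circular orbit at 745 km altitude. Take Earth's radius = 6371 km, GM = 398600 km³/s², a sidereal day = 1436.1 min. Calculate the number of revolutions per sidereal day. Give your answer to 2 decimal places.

14.42

Semi-major axis a = 6371 + 745 = 7116 km. Period T = 2π√(a³/μ) = 2π√(7116³/398600) = 5974.0 s = 99.57 min.
Orbits per sidereal day = 86166 / 5974.0 = 14.424.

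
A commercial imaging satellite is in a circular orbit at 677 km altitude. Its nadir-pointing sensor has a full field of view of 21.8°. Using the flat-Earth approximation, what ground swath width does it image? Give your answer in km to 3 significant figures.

261 km

Half-angle = 21.8°/2 = 10.9°.
Swath width ≈ 2h·tan(θ/2) = 2 × 677 × tan(10.9°) = 260.7 km.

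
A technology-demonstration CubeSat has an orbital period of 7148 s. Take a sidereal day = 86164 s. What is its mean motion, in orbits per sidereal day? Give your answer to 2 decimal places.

12.05

Orbits per sidereal day = 86164 / 7148.0 = 12.054.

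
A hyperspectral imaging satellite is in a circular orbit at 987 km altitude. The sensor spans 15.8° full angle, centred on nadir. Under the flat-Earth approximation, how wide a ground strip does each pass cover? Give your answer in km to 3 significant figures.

Half-angle = 15.8°/2 = 7.9°.
Swath width ≈ 2h·tan(θ/2) = 2 × 987 × tan(7.9°) = 273.9 km.

274 km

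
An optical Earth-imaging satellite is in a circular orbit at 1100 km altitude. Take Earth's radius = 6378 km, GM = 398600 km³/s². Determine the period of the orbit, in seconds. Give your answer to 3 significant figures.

Semi-major axis a = 6378 + 1100 = 7478 km. Period T = 2π√(a³/μ) = 2π√(7478³/398600) = 6435.6 s = 107.26 min.

6440 seconds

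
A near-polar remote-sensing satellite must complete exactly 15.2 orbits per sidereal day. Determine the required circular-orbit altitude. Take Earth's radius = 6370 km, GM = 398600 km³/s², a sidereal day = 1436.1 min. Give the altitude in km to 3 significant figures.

502 km

Required period T = 86166 / 15.2 = 5668.8 s.
From T = 2π√(a³/μ): a = (μ T²/4π²)^(1/3) = (398600 × 5668.8² / 4π²)^(1/3) = 6872 km.
Altitude h = a − R = 6872 − 6370 = 502 km.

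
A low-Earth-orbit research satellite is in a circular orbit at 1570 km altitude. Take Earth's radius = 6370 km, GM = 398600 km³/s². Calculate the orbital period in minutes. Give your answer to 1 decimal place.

Semi-major axis a = 6370 + 1570 = 7940 km. Period T = 2π√(a³/μ) = 2π√(7940³/398600) = 7041.1 s = 117.35 min.

117.4 min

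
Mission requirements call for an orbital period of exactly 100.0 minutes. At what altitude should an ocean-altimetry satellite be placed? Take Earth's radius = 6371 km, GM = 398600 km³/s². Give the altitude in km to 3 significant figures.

766 km

T = 100.0 min = 6000.0 s.
From T = 2π√(a³/μ): a = (μ T²/4π²)^(1/3) = (398600 × 6000.0² / 4π²)^(1/3) = 7137 km.
Altitude h = a − R = 7137 − 6371 = 766 km.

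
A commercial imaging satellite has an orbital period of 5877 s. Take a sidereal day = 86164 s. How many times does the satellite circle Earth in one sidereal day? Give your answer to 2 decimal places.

Orbits per sidereal day = 86164 / 5877.0 = 14.661.

14.66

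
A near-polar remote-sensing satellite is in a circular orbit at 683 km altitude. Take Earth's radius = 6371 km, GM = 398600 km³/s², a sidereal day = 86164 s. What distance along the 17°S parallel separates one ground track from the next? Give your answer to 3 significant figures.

2620 km

Semi-major axis a = 6371 + 683 = 7054 km. Period T = 2π√(a³/μ) = 2π√(7054³/398600) = 5896.1 s = 98.27 min.
Node shift per orbit = (5896.1/86164) × 360° = 24.63°.
Equatorial spacing = 24.63 × 111.2 km/° = 2739 km.
At 17° latitude, spacing = 2739 × cos(17°) = 2620 km.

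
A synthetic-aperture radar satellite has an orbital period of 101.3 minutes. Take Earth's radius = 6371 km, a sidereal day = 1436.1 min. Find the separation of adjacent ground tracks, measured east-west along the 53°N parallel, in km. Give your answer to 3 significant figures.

T = 101.3 min = 6078.0 s.
Node shift per orbit = (6078.0/86166) × 360° = 25.39°.
Equatorial spacing = 25.39 × 111.2 km/° = 2824 km.
At 53° latitude, spacing = 2824 × cos(53°) = 1699 km.

1700 km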